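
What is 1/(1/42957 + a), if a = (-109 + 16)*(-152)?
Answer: 42957/607240153 ≈ 7.0741e-5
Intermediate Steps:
a = 14136 (a = -93*(-152) = 14136)
1/(1/42957 + a) = 1/(1/42957 + 14136) = 1/(607240153/42957) = 42957/607240153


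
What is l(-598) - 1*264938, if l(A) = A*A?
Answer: 92666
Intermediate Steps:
l(A) = A²
l(-598) - 1*264938 = (-598)² - 1*264938 = 357604 - 264938 = 92666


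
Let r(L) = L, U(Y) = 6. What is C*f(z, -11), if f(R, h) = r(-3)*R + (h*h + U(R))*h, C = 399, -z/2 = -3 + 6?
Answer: -550221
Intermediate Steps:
z = -6 (z = -2*(-3 + 6) = -2*3 = -6)
f(R, h) = -3*R + h*(6 + h²) (f(R, h) = -3*R + (h*h + 6)*h = -3*R + (h² + 6)*h = -3*R + (6 + h²)*h = -3*R + h*(6 + h²))
C*f(z, -11) = 399*((-11)³ - 3*(-6) + 6*(-11)) = 399*(-1331 + 18 - 66) = 399*(-1379) = -550221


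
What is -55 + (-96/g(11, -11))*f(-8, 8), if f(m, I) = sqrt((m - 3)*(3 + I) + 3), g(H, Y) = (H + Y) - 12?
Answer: -55 + 8*I*sqrt(118) ≈ -55.0 + 86.902*I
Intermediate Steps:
g(H, Y) = -12 + H + Y
f(m, I) = sqrt(3 + (-3 + m)*(3 + I)) (f(m, I) = sqrt((-3 + m)*(3 + I) + 3) = sqrt(3 + (-3 + m)*(3 + I)))
-55 + (-96/g(11, -11))*f(-8, 8) = -55 + (-96/(-12 + 11 - 11))*sqrt(-6 - 3*8 + 3*(-8) + 8*(-8)) = -55 + (-96/(-12))*sqrt(-6 - 24 - 24 - 64) = -55 + (-96*(-1/12))*sqrt(-118) = -55 + 8*(I*sqrt(118)) = -55 + 8*I*sqrt(118)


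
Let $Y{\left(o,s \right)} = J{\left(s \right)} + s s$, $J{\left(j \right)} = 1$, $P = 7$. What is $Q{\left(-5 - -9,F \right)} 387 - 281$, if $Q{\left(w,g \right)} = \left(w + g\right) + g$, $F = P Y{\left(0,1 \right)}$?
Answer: $12103$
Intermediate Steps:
$Y{\left(o,s \right)} = 1 + s^{2}$ ($Y{\left(o,s \right)} = 1 + s s = 1 + s^{2}$)
$F = 14$ ($F = 7 \left(1 + 1^{2}\right) = 7 \left(1 + 1\right) = 7 \cdot 2 = 14$)
$Q{\left(w,g \right)} = w + 2 g$ ($Q{\left(w,g \right)} = \left(g + w\right) + g = w + 2 g$)
$Q{\left(-5 - -9,F \right)} 387 - 281 = \left(\left(-5 - -9\right) + 2 \cdot 14\right) 387 - 281 = \left(\left(-5 + 9\right) + 28\right) 387 - 281 = \left(4 + 28\right) 387 - 281 = 32 \cdot 387 - 281 = 12384 - 281 = 12103$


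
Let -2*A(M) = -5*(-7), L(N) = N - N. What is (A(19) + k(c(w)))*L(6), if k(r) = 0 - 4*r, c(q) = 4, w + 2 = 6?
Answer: 0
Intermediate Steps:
w = 4 (w = -2 + 6 = 4)
L(N) = 0
k(r) = -4*r
A(M) = -35/2 (A(M) = -(-5)*(-7)/2 = -½*35 = -35/2)
(A(19) + k(c(w)))*L(6) = (-35/2 - 4*4)*0 = (-35/2 - 16)*0 = -67/2*0 = 0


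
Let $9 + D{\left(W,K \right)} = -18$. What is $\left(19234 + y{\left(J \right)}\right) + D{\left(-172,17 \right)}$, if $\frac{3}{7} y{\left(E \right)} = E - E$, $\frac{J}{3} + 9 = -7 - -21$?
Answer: $19207$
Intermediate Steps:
$D{\left(W,K \right)} = -27$ ($D{\left(W,K \right)} = -9 - 18 = -27$)
$J = 15$ ($J = -27 + 3 \left(-7 - -21\right) = -27 + 3 \left(-7 + 21\right) = -27 + 3 \cdot 14 = -27 + 42 = 15$)
$y{\left(E \right)} = 0$ ($y{\left(E \right)} = \frac{7 \left(E - E\right)}{3} = \frac{7}{3} \cdot 0 = 0$)
$\left(19234 + y{\left(J \right)}\right) + D{\left(-172,17 \right)} = \left(19234 + 0\right) - 27 = 19234 - 27 = 19207$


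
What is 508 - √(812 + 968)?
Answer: 508 - 2*√445 ≈ 465.81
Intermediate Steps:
508 - √(812 + 968) = 508 - √1780 = 508 - 2*√445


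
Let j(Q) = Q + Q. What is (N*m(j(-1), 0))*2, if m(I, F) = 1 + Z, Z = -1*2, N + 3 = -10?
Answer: 26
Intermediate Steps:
N = -13 (N = -3 - 10 = -13)
Z = -2
j(Q) = 2*Q
m(I, F) = -1 (m(I, F) = 1 - 2 = -1)
(N*m(j(-1), 0))*2 = -13*(-1)*2 = 13*2 = 26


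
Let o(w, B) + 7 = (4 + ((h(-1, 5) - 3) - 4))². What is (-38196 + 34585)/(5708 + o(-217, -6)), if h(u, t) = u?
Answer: -3611/5717 ≈ -0.63163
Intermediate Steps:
o(w, B) = 9 (o(w, B) = -7 + (4 + ((-1 - 3) - 4))² = -7 + (4 + (-4 - 4))² = -7 + (4 - 8)² = -7 + (-4)² = -7 + 16 = 9)
(-38196 + 34585)/(5708 + o(-217, -6)) = (-38196 + 34585)/(5708 + 9) = -3611/5717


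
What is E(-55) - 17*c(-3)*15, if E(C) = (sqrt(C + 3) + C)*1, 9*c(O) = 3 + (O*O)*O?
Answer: 625 + 2*I*sqrt(13) ≈ 625.0 + 7.2111*I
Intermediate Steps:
c(O) = 1/3 + O**3/9 (c(O) = (3 + (O*O)*O)/9 = (3 + O**2*O)/9 = (3 + O**3)/9 = 1/3 + O**3/9)
E(C) = C + sqrt(3 + C) (E(C) = (sqrt(3 + C) + C)*1 = (C + sqrt(3 + C))*1 = C + sqrt(3 + C))
E(-55) - 17*c(-3)*15 = (-55 + sqrt(3 - 55)) - 17*(1/3 + (1/9)*(-3)**3)*15 = (-55 + sqrt(-52)) - 17*(1/3 + (1/9)*(-27))*15 = (-55 + 2*I*sqrt(13)) - 17*(1/3 - 3)*15 = (-55 + 2*I*sqrt(13)) - 17*(-8/3)*15 = (-55 + 2*I*sqrt(13)) + (136/3)*15 = (-55 + 2*I*sqrt(13)) + 680 = 625 + 2*I*sqrt(13)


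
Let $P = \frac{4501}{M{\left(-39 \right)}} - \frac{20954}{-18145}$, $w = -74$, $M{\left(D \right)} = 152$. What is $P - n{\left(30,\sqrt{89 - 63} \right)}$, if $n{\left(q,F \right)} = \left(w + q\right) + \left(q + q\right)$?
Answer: $\frac{2143527}{145160} \approx 14.767$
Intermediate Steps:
$n{\left(q,F \right)} = -74 + 3 q$ ($n{\left(q,F \right)} = \left(-74 + q\right) + \left(q + q\right) = \left(-74 + q\right) + 2 q = -74 + 3 q$)
$P = \frac{4466087}{145160}$ ($P = \frac{4501}{152} - \frac{20954}{-18145} = 4501 \cdot \frac{1}{152} - - \frac{20954}{18145} = \frac{4501}{152} + \frac{20954}{18145} = \frac{4466087}{145160} \approx 30.767$)
$P - n{\left(30,\sqrt{89 - 63} \right)} = \frac{4466087}{145160} - \left(-74 + 3 \cdot 30\right) = \frac{4466087}{145160} - \left(-74 + 90\right) = \frac{4466087}{145160} - 16 = \frac{2143527}{145160}$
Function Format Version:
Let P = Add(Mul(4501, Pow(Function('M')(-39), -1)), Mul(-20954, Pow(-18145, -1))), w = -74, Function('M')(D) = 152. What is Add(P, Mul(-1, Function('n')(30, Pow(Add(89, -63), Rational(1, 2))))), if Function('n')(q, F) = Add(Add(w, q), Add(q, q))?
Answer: Rational(2143527, 145160) ≈ 14.767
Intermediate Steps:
Function('n')(q, F) = Add(-74, Mul(3, q)) (Function('n')(q, F) = Add(Add(-74, q), Add(q, q)) = Add(Add(-74, q), Mul(2, q)) = Add(-74, Mul(3, q)))
P = Rational(4466087, 145160) (P = Add(Mul(4501, Pow(152, -1)), Mul(-20954, Pow(-18145, -1))) = Add(Mul(4501, Rational(1, 152)), Mul(-20954, Rational(-1, 18145))) = Add(Rational(4501, 152), Rational(20954, 18145)) = Rational(4466087, 145160) ≈ 30.767)
Add(P, Mul(-1, Function('n')(30, Pow(Add(89, -63), Rational(1, 2))))) = Add(Rational(4466087, 145160), Mul(-1, Add(-74, Mul(3, 30)))) = Add(Rational(4466087, 145160), Mul(-1, Add(-74, 90))) = Add(Rational(4466087, 145160), Mul(-1, 16)) = Add(Rational(4466087, 145160), -16) = Rational(2143527, 145160)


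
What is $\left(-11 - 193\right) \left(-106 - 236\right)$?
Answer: $69768$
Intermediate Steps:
$\left(-11 - 193\right) \left(-106 - 236\right) = \left(-204\right) \left(-342\right) = 69768$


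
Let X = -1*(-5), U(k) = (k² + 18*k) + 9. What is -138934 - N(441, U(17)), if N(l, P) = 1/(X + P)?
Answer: -84610807/609 ≈ -1.3893e+5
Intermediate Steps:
U(k) = 9 + k² + 18*k
X = 5
N(l, P) = 1/(5 + P)
-138934 - N(441, U(17)) = -138934 - 1/(5 + (9 + 17² + 18*17)) = -138934 - 1/(5 + (9 + 289 + 306)) = -138934 - 1/(5 + 604) = -138934 - 1/609 = -84610807/609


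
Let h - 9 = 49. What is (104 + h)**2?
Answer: 26244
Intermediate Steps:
h = 58 (h = 9 + 49 = 58)
(104 + h)**2 = (104 + 58)**2 = 162**2 = 26244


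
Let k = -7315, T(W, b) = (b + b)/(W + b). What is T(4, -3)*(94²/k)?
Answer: 53016/7315 ≈ 7.2476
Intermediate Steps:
T(W, b) = 2*b/(W + b) (T(W, b) = (2*b)/(W + b) = 2*b/(W + b))
T(4, -3)*(94²/k) = (2*(-3)/(4 - 3))*(94²/(-7315)) = (2*(-3)/1)*(8836*(-1/7315)) = (2*(-3)*1)*(-8836/7315) = -6*(-8836/7315) = 53016/7315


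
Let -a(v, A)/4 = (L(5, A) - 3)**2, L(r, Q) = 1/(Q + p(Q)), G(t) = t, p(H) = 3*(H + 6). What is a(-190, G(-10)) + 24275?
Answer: 2932786/121 ≈ 24238.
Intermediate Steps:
p(H) = 18 + 3*H (p(H) = 3*(6 + H) = 18 + 3*H)
L(r, Q) = 1/(18 + 4*Q) (L(r, Q) = 1/(Q + (18 + 3*Q)) = 1/(18 + 4*Q))
a(v, A) = -4*(-3 + 1/(2*(9 + 2*A)))**2 (a(v, A) = -4*(1/(2*(9 + 2*A)) - 3)**2 = -4*(-3 + 1/(2*(9 + 2*A)))**2)
a(-190, G(-10)) + 24275 = -(53 + 12*(-10))**2/(9 + 2*(-10))**2 + 24275 = -(53 - 120)**2/(9 - 20)**2 + 24275 = -1*(-67)**2/(-11)**2 + 24275 = -1*1/121*4489 + 24275 = -4489/121 + 24275 = 2932786/121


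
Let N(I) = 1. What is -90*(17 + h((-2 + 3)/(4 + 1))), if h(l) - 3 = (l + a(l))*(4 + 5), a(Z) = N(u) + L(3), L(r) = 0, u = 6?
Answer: -2772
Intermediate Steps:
a(Z) = 1 (a(Z) = 1 + 0 = 1)
h(l) = 12 + 9*l (h(l) = 3 + (l + 1)*(4 + 5) = 3 + (1 + l)*9 = 3 + (9 + 9*l) = 12 + 9*l)
-90*(17 + h((-2 + 3)/(4 + 1))) = -90*(17 + (12 + 9*((-2 + 3)/(4 + 1)))) = -90*(17 + (12 + 9*(1/5))) = -90*(17 + (12 + 9/5)) = -90*(17 + 69/5) = -90*154/5 = -2772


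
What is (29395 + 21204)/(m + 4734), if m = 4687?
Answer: 50599/9421 ≈ 5.3709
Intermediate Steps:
(29395 + 21204)/(m + 4734) = (29395 + 21204)/(4687 + 4734) = 50599/9421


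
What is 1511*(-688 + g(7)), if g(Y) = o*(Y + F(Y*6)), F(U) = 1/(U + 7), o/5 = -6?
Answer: -66532352/49 ≈ -1.3578e+6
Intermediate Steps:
o = -30 (o = 5*(-6) = -30)
F(U) = 1/(7 + U)
g(Y) = -30*Y - 30/(7 + 6*Y) (g(Y) = -30*(Y + 1/(7 + Y*6)) = -30*(Y + 1/(7 + 6*Y)) = -30*Y - 30/(7 + 6*Y))
1511*(-688 + g(7)) = 1511*(-688 + 30*(-1 - 1*7*(7 + 6*7))/(7 + 6*7)) = 1511*(-688 + 30*(-1 - 1*7*(7 + 42))/(7 + 42)) = 1511*(-688 + 30*(-1 - 1*7*49)/49) = 1511*(-688 + 30*(1/49)*(-1 - 343)) = 1511*(-688 + 30*(1/49)*(-344)) = 1511*(-688 - 10320/49) = 1511*(-44032/49) = -66532352/49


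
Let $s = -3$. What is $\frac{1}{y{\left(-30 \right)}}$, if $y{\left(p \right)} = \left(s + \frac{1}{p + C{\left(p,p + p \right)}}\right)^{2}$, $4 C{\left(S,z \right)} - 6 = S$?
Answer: $\frac{1296}{11881} \approx 0.10908$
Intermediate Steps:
$C{\left(S,z \right)} = \frac{3}{2} + \frac{S}{4}$
$y{\left(p \right)} = \left(-3 + \frac{1}{\frac{3}{2} + \frac{5 p}{4}}\right)^{2}$ ($y{\left(p \right)} = \left(-3 + \frac{1}{p + \left(\frac{3}{2} + \frac{p}{4}\right)}\right)^{2} = \left(-3 + \frac{1}{\frac{3}{2} + \frac{5 p}{4}}\right)^{2}$)
$\frac{1}{y{\left(-30 \right)}} = \frac{1}{\frac{1}{\left(6 + 5 \left(-30\right)\right)^{2}} \left(14 + 15 \left(-30\right)\right)^{2}} = \frac{1}{\frac{1}{\left(6 - 150\right)^{2}} \left(14 - 450\right)^{2}} = \frac{1}{\frac{1}{20736} \left(-436\right)^{2}} = \frac{1}{\frac{1}{20736} \cdot 190096} = \frac{1}{\frac{11881}{1296}} = \frac{1296}{11881}$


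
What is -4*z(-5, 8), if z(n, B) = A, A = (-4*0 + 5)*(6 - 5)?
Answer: -20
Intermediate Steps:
A = 5 (A = (0 + 5)*1 = 5*1 = 5)
z(n, B) = 5
-4*z(-5, 8) = -4*5 = -20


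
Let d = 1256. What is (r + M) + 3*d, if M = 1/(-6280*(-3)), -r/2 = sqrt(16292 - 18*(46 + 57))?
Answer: 70989121/18840 - 2*sqrt(14438) ≈ 3527.7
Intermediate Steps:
r = -2*sqrt(14438) (r = -2*sqrt(16292 - 18*(46 + 57)) = -2*sqrt(16292 - 18*103) = -2*sqrt(16292 - 1854) = -2*sqrt(14438) ≈ -240.32)
M = 1/18840 ≈ 5.3079e-5
(r + M) + 3*d = (-2*sqrt(14438) + 1/18840) + 3*1256 = (1/18840 - 2*sqrt(14438)) + 3768 = 70989121/18840 - 2*sqrt(14438)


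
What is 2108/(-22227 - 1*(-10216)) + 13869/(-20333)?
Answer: -209442523/244219663 ≈ -0.85760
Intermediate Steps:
2108/(-22227 - 1*(-10216)) + 13869/(-20333) = 2108/(-22227 + 10216) + 13869*(-1/20333) = 2108/(-12011) - 13869/20333 = 2108*(-1/12011) - 13869/20333 = -2108/12011 - 13869/20333 = -209442523/244219663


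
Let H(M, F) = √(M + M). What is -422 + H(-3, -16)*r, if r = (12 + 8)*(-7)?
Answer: -422 - 140*I*√6 ≈ -422.0 - 342.93*I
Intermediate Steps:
H(M, F) = √2*√M (H(M, F) = √(2*M) = √2*√M)
r = -140 (r = 20*(-7) = -140)
-422 + H(-3, -16)*r = -422 + (√2*√(-3))*(-140) = -422 + (√2*(I*√3))*(-140) = -422 + (I*√6)*(-140) = -422 - 140*I*√6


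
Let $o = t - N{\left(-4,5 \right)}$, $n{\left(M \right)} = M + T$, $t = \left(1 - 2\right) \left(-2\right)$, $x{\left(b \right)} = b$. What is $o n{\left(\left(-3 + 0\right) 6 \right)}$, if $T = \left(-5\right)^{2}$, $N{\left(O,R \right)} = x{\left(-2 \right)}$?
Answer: $28$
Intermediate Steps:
$N{\left(O,R \right)} = -2$
$T = 25$
$t = 2$ ($t = \left(-1\right) \left(-2\right) = 2$)
$n{\left(M \right)} = 25 + M$ ($n{\left(M \right)} = M + 25 = 25 + M$)
$o = 4$ ($o = 2 - -2 = 2 + 2 = 4$)
$o n{\left(\left(-3 + 0\right) 6 \right)} = 4 \left(25 + \left(-3 + 0\right) 6\right) = 4 \left(25 - 18\right) = 4 \cdot 7 = 28$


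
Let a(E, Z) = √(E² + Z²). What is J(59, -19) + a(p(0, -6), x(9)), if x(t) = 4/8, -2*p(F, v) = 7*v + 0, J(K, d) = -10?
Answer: -10 + √1765/2 ≈ 11.006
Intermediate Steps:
p(F, v) = -7*v/2 (p(F, v) = -(7*v + 0)/2 = -7*v/2)
x(t) = ½ (x(t) = 4*(⅛) = ½)
J(59, -19) + a(p(0, -6), x(9)) = -10 + √((-7/2*(-6))² + (½)²) = -10 + √(21² + ¼) = -10 + √(441 + ¼) = -10 + √(1765/4) = -10 + √1765/2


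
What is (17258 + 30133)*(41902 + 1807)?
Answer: 2071413219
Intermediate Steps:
(17258 + 30133)*(41902 + 1807) = 47391*43709 = 2071413219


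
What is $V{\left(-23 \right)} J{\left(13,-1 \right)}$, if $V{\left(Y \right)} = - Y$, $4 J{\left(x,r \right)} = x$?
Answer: $\frac{299}{4} \approx 74.75$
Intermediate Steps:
$J{\left(x,r \right)} = \frac{x}{4}$
$V{\left(-23 \right)} J{\left(13,-1 \right)} = \left(-1\right) \left(-23\right) \frac{1}{4} \cdot 13 = 23 \cdot \frac{13}{4} = \frac{299}{4}$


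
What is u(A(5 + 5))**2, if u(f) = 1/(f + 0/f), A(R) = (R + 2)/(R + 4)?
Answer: 49/36 ≈ 1.3611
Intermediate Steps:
A(R) = (2 + R)/(4 + R)
u(f) = 1/f (u(f) = 1/(f + 0) = 1/f)
u(A(5 + 5))**2 = (1/((2 + (5 + 5))/(4 + (5 + 5))))**2 = (1/((2 + 10)/(4 + 10)))**2 = (1/(12/14))**2 = (1/((1/14)*12))**2 = (1/(6/7))**2 = (7/6)**2 = 49/36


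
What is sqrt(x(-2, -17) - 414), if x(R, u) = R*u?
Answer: 2*I*sqrt(95) ≈ 19.494*I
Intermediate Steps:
sqrt(x(-2, -17) - 414) = sqrt(-2*(-17) - 414) = sqrt(34 - 414) = sqrt(-380) = 2*I*sqrt(95)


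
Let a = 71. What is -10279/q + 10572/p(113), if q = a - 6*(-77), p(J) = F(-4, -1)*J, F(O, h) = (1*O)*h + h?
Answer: 716765/60229 ≈ 11.901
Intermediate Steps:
F(O, h) = h + O*h (F(O, h) = O*h + h = h + O*h)
p(J) = 3*J (p(J) = (-(1 - 4))*J = (-1*(-3))*J = 3*J)
q = 533 (q = 71 - 6*(-77) = 71 + 462 = 533)
-10279/q + 10572/p(113) = -10279/533 + 10572/((3*113)) = -10279*1/533 + 10572/339 = -10279/533 + 10572*(1/339) = -10279/533 + 3524/113 = 716765/60229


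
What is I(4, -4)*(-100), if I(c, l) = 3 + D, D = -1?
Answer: -200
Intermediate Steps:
I(c, l) = 2 (I(c, l) = 3 - 1 = 2)
I(4, -4)*(-100) = 2*(-100) = -200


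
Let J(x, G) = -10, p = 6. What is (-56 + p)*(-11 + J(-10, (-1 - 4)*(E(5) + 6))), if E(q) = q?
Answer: 1050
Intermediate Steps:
(-56 + p)*(-11 + J(-10, (-1 - 4)*(E(5) + 6))) = (-56 + 6)*(-11 - 10) = -50*(-21) = 1050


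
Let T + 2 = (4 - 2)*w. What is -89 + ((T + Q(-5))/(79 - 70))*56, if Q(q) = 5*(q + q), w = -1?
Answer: -425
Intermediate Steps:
T = -4 (T = -2 + (4 - 2)*(-1) = -2 + 2*(-1) = -2 - 2 = -4)
Q(q) = 10*q (Q(q) = 5*(2*q) = 10*q)
-89 + ((T + Q(-5))/(79 - 70))*56 = -89 + ((-4 + 10*(-5))/(79 - 70))*56 = -89 + ((-4 - 50)/9)*56 = -89 - 54*⅑*56 = -89 - 6*56 = -89 - 336 = -425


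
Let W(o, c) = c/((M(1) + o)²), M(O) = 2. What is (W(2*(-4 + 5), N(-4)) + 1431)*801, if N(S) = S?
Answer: 4584123/4 ≈ 1.1460e+6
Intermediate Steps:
W(o, c) = c/(2 + o)² (W(o, c) = c/((2 + o)²) = c/(2 + o)²)
(W(2*(-4 + 5), N(-4)) + 1431)*801 = (-4/(2 + 2*(-4 + 5))² + 1431)*801 = (-4/(2 + 2*1)² + 1431)*801 = (-4/(2 + 2)² + 1431)*801 = (-4/4² + 1431)*801 = (-4*1/16 + 1431)*801 = (-¼ + 1431)*801 = (5723/4)*801 = 4584123/4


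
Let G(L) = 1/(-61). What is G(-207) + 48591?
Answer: 2964050/61 ≈ 48591.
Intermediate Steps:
G(L) = -1/61
G(-207) + 48591 = -1/61 + 48591 = 2964050/61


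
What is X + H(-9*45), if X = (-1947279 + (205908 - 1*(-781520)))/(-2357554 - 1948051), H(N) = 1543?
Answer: 6644508366/4305605 ≈ 1543.2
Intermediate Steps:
X = 959851/4305605 (X = (-1947279 + (205908 + 781520))/(-4305605) = (-1947279 + 987428)*(-1/4305605) = -959851*(-1/4305605) = 959851/4305605 ≈ 0.22293)
X + H(-9*45) = 959851/4305605 + 1543 = 6644508366/4305605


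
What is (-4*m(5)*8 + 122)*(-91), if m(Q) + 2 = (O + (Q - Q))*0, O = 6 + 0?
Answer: -16926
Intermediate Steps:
O = 6
m(Q) = -2 (m(Q) = -2 + (6 + (Q - Q))*0 = -2 + (6 + 0)*0 = -2 + 6*0 = -2 + 0 = -2)
(-4*m(5)*8 + 122)*(-91) = (-4*(-2)*8 + 122)*(-91) = (8*8 + 122)*(-91) = (64 + 122)*(-91) = 186*(-91) = -16926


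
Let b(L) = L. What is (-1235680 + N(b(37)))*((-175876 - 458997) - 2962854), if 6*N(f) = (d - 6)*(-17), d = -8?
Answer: 13336489768567/3 ≈ 4.4455e+12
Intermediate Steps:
N(f) = 119/3 (N(f) = ((-8 - 6)*(-17))/6 = (-14*(-17))/6 = (⅙)*238 = 119/3)
(-1235680 + N(b(37)))*((-175876 - 458997) - 2962854) = (-1235680 + 119/3)*((-175876 - 458997) - 2962854) = -3706921*(-634873 - 2962854)/3 = -3706921/3*(-3597727) = 13336489768567/3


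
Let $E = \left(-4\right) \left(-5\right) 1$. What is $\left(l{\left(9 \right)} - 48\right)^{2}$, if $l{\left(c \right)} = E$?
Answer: $784$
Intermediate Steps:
$E = 20$ ($E = 20 \cdot 1 = 20$)
$l{\left(c \right)} = 20$
$\left(l{\left(9 \right)} - 48\right)^{2} = \left(20 - 48\right)^{2} = \left(-28\right)^{2} = 784$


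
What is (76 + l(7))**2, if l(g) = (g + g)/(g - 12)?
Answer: 133956/25 ≈ 5358.2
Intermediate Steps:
l(g) = 2*g/(-12 + g) (l(g) = (2*g)/(-12 + g) = 2*g/(-12 + g))
(76 + l(7))**2 = (76 + 2*7/(-12 + 7))**2 = (76 + 2*7/(-5))**2 = (76 + 2*7*(-1/5))**2 = (76 - 14/5)**2 = (366/5)**2 = 133956/25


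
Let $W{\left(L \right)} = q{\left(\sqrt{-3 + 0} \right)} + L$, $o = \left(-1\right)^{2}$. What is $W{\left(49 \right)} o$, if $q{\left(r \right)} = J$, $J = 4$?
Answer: $53$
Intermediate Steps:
$q{\left(r \right)} = 4$
$o = 1$
$W{\left(L \right)} = 4 + L$
$W{\left(49 \right)} o = \left(4 + 49\right) 1 = 53 \cdot 1 = 53$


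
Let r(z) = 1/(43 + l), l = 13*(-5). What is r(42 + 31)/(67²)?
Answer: -1/98758 ≈ -1.0126e-5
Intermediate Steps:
l = -65
r(z) = -1/22 (r(z) = 1/(43 - 65) = 1/(-22) = -1/22)
r(42 + 31)/(67²) = -1/(22*(67²)) = -1/22/4489 = -1/22*1/4489 = -1/98758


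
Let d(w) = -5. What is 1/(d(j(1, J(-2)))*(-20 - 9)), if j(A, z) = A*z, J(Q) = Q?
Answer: 1/145 ≈ 0.0068966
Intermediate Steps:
1/(d(j(1, J(-2)))*(-20 - 9)) = 1/(-5*(-20 - 9)) = 1/(-5*(-29)) = 1/145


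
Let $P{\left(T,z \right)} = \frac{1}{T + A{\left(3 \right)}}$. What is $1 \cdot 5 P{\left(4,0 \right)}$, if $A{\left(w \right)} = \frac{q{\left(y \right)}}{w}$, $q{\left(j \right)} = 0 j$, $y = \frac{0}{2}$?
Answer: $\frac{5}{4} \approx 1.25$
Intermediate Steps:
$y = 0$ ($y = 0 \cdot \frac{1}{2} = 0$)
$q{\left(j \right)} = 0$
$A{\left(w \right)} = 0$ ($A{\left(w \right)} = \frac{0}{w} = 0$)
$P{\left(T,z \right)} = \frac{1}{T}$ ($P{\left(T,z \right)} = \frac{1}{T + 0} = \frac{1}{T}$)
$1 \cdot 5 P{\left(4,0 \right)} = \frac{1 \cdot 5}{4} = 5 \cdot \frac{1}{4} = \frac{5}{4}$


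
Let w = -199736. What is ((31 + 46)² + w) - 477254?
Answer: -671061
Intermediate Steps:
((31 + 46)² + w) - 477254 = ((31 + 46)² - 199736) - 477254 = (77² - 199736) - 477254 = (5929 - 199736) - 477254 = -193807 - 477254 = -671061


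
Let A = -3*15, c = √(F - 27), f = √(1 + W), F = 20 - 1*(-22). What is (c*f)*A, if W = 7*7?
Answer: -225*√30 ≈ -1232.4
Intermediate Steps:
W = 49
F = 42 (F = 20 + 22 = 42)
f = 5*√2 (f = √(1 + 49) = √50 = 5*√2 ≈ 7.0711)
c = √15 (c = √(42 - 27) = √15 ≈ 3.8730)
A = -45
(c*f)*A = (√15*(5*√2))*(-45) = (5*√30)*(-45) = -225*√30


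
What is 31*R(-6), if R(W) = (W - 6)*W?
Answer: 2232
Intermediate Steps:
R(W) = W*(-6 + W) (R(W) = (-6 + W)*W = W*(-6 + W))
31*R(-6) = 31*(-6*(-6 - 6)) = 31*(-6*(-12)) = 31*72 = 2232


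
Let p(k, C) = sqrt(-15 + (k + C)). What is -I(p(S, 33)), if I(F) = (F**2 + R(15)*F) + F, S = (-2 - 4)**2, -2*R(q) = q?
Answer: -54 + 39*sqrt(6)/2 ≈ -6.2349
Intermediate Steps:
R(q) = -q/2
S = 36 (S = (-6)**2 = 36)
p(k, C) = sqrt(-15 + C + k) (p(k, C) = sqrt(-15 + (C + k)) = sqrt(-15 + C + k))
I(F) = F**2 - 13*F/2 (I(F) = (F**2 + (-1/2*15)*F) + F = (F**2 - 15*F/2) + F = F**2 - 13*F/2)
-I(p(S, 33)) = -sqrt(-15 + 33 + 36)*(-13 + 2*sqrt(-15 + 33 + 36))/2 = -sqrt(54)*(-13 + 2*sqrt(54))/2 = -3*sqrt(6)*(-13 + 2*(3*sqrt(6)))/2 = -3*sqrt(6)*(-13 + 6*sqrt(6))/2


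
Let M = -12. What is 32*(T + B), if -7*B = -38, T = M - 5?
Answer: -2592/7 ≈ -370.29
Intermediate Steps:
T = -17 (T = -12 - 5 = -17)
B = 38/7 (B = -⅐*(-38) = 38/7 ≈ 5.4286)
32*(T + B) = 32*(-17 + 38/7) = 32*(-81/7) = -2592/7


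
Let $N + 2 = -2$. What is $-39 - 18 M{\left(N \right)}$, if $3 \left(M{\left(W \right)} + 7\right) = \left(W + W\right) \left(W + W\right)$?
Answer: $-297$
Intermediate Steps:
$N = -4$ ($N = -2 - 2 = -4$)
$M{\left(W \right)} = -7 + \frac{4 W^{2}}{3}$ ($M{\left(W \right)} = -7 + \frac{\left(W + W\right) \left(W + W\right)}{3} = -7 + \frac{2 W 2 W}{3} = -7 + \frac{4 W^{2}}{3}$)
$-39 - 18 M{\left(N \right)} = -39 - 18 \left(-7 + \frac{4 \left(-4\right)^{2}}{3}\right) = -39 - 18 \left(-7 + \frac{4}{3} \cdot 16\right) = -39 - 18 \left(-7 + \frac{64}{3}\right) = -39 - 258 = -297$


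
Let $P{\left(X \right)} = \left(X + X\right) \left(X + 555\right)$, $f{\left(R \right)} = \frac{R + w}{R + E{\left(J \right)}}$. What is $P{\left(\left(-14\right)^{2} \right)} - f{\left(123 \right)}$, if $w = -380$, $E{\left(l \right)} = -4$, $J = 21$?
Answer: $\frac{35032905}{119} \approx 2.9439 \cdot 10^{5}$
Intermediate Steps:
$f{\left(R \right)} = \frac{-380 + R}{-4 + R}$ ($f{\left(R \right)} = \frac{R - 380}{R - 4} = \frac{-380 + R}{-4 + R}$)
$P{\left(X \right)} = 2 X \left(555 + X\right)$
$P{\left(\left(-14\right)^{2} \right)} - f{\left(123 \right)} = 2 \left(-14\right)^{2} \left(555 + \left(-14\right)^{2}\right) - \frac{-380 + 123}{-4 + 123} = 2 \cdot 196 \left(555 + 196\right) - \frac{1}{119} \left(-257\right) = 2 \cdot 196 \cdot 751 - \frac{1}{119} \left(-257\right) = 294392 - - \frac{257}{119} = 294392 + \frac{257}{119} = \frac{35032905}{119}$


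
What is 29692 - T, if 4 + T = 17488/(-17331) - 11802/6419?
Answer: 471989738354/15892527 ≈ 29699.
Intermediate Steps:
T = -108826670/15892527 (T = -4 + (17488/(-17331) - 11802/6419) = -4 + (17488*(-1/17331) - 11802*1/6419) = -4 + (-17488/17331 - 1686/917) = -4 - 45256562/15892527 = -108826670/15892527 ≈ -6.8477)
29692 - T = 29692 - 1*(-108826670/15892527) = 29692 + 108826670/15892527 = 471989738354/15892527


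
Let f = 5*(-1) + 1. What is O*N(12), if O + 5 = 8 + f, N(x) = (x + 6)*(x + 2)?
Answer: -252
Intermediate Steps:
f = -4 (f = -5 + 1 = -4)
N(x) = (2 + x)*(6 + x) (N(x) = (6 + x)*(2 + x) = (2 + x)*(6 + x))
O = -1 (O = -5 + (8 - 4) = -5 + 4 = -1)
O*N(12) = -(12 + 12² + 8*12) = -(12 + 144 + 96) = -1*252 = -252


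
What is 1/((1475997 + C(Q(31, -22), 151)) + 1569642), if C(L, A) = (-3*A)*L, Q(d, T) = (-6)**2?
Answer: 1/3029331 ≈ 3.3011e-7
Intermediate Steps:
Q(d, T) = 36
C(L, A) = -3*A*L
1/((1475997 + C(Q(31, -22), 151)) + 1569642) = 1/((1475997 - 3*151*36) + 1569642) = 1/((1475997 - 16308) + 1569642) = 1/(1459689 + 1569642) = 1/3029331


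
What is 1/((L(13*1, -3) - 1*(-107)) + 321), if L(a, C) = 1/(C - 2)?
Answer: 5/2139 ≈ 0.0023375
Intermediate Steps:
L(a, C) = 1/(-2 + C)
1/((L(13*1, -3) - 1*(-107)) + 321) = 1/((1/(-2 - 3) - 1*(-107)) + 321) = 1/((1/(-5) + 107) + 321) = 1/((-⅕ + 107) + 321) = 1/(534/5 + 321) = 1/(2139/5) = 5/2139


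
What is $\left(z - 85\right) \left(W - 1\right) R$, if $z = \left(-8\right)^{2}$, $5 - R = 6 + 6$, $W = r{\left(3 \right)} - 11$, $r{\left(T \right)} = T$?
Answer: $-1323$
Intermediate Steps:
$W = -8$ ($W = 3 - 11 = -8$)
$R = -7$ ($R = 5 - \left(6 + 6\right) = 5 - 12 = -7$)
$z = 64$
$\left(z - 85\right) \left(W - 1\right) R = \left(64 - 85\right) \left(-8 - 1\right) \left(-7\right) = - 21 \left(\left(-9\right) \left(-7\right)\right) = \left(-21\right) 63 = -1323$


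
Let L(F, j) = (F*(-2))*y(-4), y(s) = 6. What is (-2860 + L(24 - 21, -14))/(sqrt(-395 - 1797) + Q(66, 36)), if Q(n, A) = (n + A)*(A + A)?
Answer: -1329264/3371033 + 724*I*sqrt(137)/3371033 ≈ -0.39432 + 0.0025138*I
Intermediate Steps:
Q(n, A) = 2*A*(A + n) (Q(n, A) = (A + n)*(2*A) = 2*A*(A + n))
L(F, j) = -12*F (L(F, j) = (F*(-2))*6 = -2*F*6 = -12*F)
(-2860 + L(24 - 21, -14))/(sqrt(-395 - 1797) + Q(66, 36)) = (-2860 - 12*(24 - 21))/(sqrt(-395 - 1797) + 2*36*(36 + 66)) = (-2860 - 12*3)/(sqrt(-2192) + 2*36*102) = (-2860 - 36)/(4*I*sqrt(137) + 7344) = -2896/(7344 + 4*I*sqrt(137))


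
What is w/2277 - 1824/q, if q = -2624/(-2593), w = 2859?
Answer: -112102813/62238 ≈ -1801.2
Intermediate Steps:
q = 2624/2593 (q = -2624*(-1/2593) = 2624/2593 ≈ 1.0120)
w/2277 - 1824/q = 2859/2277 - 1824/2624/2593 = 2859*(1/2277) - 1824*2593/2624 = 953/759 - 147801/82 = -112102813/62238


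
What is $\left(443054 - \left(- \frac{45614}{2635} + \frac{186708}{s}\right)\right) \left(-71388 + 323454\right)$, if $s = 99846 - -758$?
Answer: $\frac{7401537731129752194}{66272885} \approx 1.1168 \cdot 10^{11}$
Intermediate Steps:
$s = 100604$ ($s = 99846 + 758 = 100604$)
$\left(443054 - \left(- \frac{45614}{2635} + \frac{186708}{s}\right)\right) \left(-71388 + 323454\right) = \left(443054 - \left(- \frac{45614}{2635} + \frac{46677}{25151}\right)\right) \left(-71388 + 323454\right) = \left(443054 - - \frac{1024243819}{66272885}\right) 252066 = \left(443054 + \left(- \frac{46677}{25151} + \frac{45614}{2635}\right)\right) 252066 = \left(443054 + \frac{1024243819}{66272885}\right) 252066 = \frac{29363491034609}{66272885} \cdot 252066 = \frac{7401537731129752194}{66272885}$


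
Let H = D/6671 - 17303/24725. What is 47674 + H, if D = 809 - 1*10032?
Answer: 7863028738162/164940475 ≈ 47672.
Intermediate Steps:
D = -9223 (D = 809 - 10032 = -9223)
H = -343466988/164940475 (H = -9223/6671 - 17303/24725 = -343466988/164940475 ≈ -2.0824)
47674 + H = 47674 - 343466988/164940475 = 7863028738162/164940475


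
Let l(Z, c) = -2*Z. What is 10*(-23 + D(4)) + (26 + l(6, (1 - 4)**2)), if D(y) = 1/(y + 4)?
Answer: -859/4 ≈ -214.75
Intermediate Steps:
D(y) = 1/(4 + y)
10*(-23 + D(4)) + (26 + l(6, (1 - 4)**2)) = 10*(-23 + 1/(4 + 4)) + (26 - 2*6) = 10*(-23 + 1/8) + (26 - 12) = 10*(-23 + 1/8) + 14 = 10*(-183/8) + 14 = -915/4 + 14 = -859/4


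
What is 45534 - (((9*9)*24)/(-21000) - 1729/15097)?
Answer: 601501183982/13209875 ≈ 45534.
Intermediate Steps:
45534 - (((9*9)*24)/(-21000) - 1729/15097) = 45534 - ((81*24)*(-1/21000) - 1729*1/15097) = 45534 - (1944*(-1/21000) - 1729/15097) = 45534 - (-81/875 - 1729/15097) = 45534 - 1*(-2735732/13209875) = 45534 + 2735732/13209875 = 601501183982/13209875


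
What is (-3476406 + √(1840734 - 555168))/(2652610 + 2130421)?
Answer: -3476406/4783031 + √1285566/4783031 ≈ -0.72658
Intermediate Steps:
(-3476406 + √(1840734 - 555168))/(2652610 + 2130421) = (-3476406 + √1285566)/4783031 = (-3476406 + √1285566)*(1/4783031) = -3476406/4783031 + √1285566/4783031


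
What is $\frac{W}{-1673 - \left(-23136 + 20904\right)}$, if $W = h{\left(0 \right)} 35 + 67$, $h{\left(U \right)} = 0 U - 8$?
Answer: $- \frac{213}{559} \approx -0.38104$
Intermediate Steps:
$h{\left(U \right)} = -8$ ($h{\left(U \right)} = 0 - 8 = -8$)
$W = -213$ ($W = \left(-8\right) 35 + 67 = -280 + 67 = -213$)
$\frac{W}{-1673 - \left(-23136 + 20904\right)} = - \frac{213}{-1673 - \left(-23136 + 20904\right)} = - \frac{213}{-1673 - -2232} = - \frac{213}{-1673 + 2232} = - \frac{213}{559}$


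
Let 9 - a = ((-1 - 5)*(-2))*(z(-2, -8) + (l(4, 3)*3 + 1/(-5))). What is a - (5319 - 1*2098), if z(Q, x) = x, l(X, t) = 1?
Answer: -15748/5 ≈ -3149.6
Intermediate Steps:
a = 357/5 (a = 9 - (-1 - 5)*(-2)*(-8 + (1*3 + 1/(-5))) = 9 - (-6*(-2))*(-8 + (3 - ⅕)) = 9 - 12*(-8 + 14/5) = 9 - 12*(-26)/5 = 9 - 1*(-312/5) = 9 + 312/5 = 357/5 ≈ 71.400)
a - (5319 - 1*2098) = 357/5 - (5319 - 1*2098) = 357/5 - (5319 - 2098) = 357/5 - 1*3221 = 357/5 - 3221 = -15748/5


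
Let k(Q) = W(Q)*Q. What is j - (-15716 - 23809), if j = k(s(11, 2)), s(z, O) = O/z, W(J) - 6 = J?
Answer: 4782661/121 ≈ 39526.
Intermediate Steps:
W(J) = 6 + J
k(Q) = Q*(6 + Q) (k(Q) = (6 + Q)*Q = Q*(6 + Q))
j = 136/121 (j = (2/11)*(6 + 2/11) = (2*(1/11))*(6 + 2*(1/11)) = 2*(6 + 2/11)/11 = (2/11)*(68/11) = 136/121 ≈ 1.1240)
j - (-15716 - 23809) = 136/121 - (-15716 - 23809) = 136/121 - 1*(-39525) = 136/121 + 39525 = 4782661/121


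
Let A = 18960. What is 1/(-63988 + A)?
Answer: -1/45028 ≈ -2.2208e-5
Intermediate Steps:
1/(-63988 + A) = 1/(-63988 + 18960) = 1/(-45028) = -1/45028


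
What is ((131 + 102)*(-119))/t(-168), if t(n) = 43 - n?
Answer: -27727/211 ≈ -131.41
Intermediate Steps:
((131 + 102)*(-119))/t(-168) = ((131 + 102)*(-119))/(43 - 1*(-168)) = (233*(-119))/(43 + 168) = -27727/211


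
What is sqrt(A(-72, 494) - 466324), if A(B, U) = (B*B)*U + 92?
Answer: 2*sqrt(523666) ≈ 1447.3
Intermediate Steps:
A(B, U) = 92 + U*B**2 (A(B, U) = B**2*U + 92 = U*B**2 + 92 = 92 + U*B**2)
sqrt(A(-72, 494) - 466324) = sqrt((92 + 494*(-72)**2) - 466324) = sqrt((92 + 494*5184) - 466324) = sqrt((92 + 2560896) - 466324) = sqrt(2560988 - 466324) = sqrt(2094664) = 2*sqrt(523666)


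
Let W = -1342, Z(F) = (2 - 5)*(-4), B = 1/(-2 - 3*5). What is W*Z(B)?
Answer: -16104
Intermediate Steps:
B = -1/17 (B = 1/(-2 - 15) = 1/(-17) = -1/17 ≈ -0.058824)
Z(F) = 12 (Z(F) = -3*(-4) = 12)
W*Z(B) = -1342*12 = -16104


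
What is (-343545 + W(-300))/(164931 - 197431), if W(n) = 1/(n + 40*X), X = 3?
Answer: 4756777/450000 ≈ 10.571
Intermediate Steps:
W(n) = 1/(120 + n) (W(n) = 1/(n + 40*3) = 1/(n + 120) = 1/(120 + n))
(-343545 + W(-300))/(164931 - 197431) = (-343545 + 1/(120 - 300))/(164931 - 197431) = (-343545 + 1/(-180))/(-32500) = (-343545 - 1/180)*(-1/32500) = -61838101/180*(-1/32500) = 4756777/450000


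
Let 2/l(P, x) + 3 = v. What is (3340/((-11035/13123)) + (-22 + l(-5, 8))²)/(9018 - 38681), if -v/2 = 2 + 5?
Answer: 2221404564/18919743649 ≈ 0.11741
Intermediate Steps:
v = -14 (v = -2*(2 + 5) = -2*7 = -14)
l(P, x) = -2/17 (l(P, x) = 2/(-3 - 14) = 2/(-17) = 2*(-1/17) = -2/17)
(3340/((-11035/13123)) + (-22 + l(-5, 8))²)/(9018 - 38681) = (3340/((-11035/13123)) + (-22 - 2/17)²)/(9018 - 38681) = (3340/((-11035*1/13123)) + (-376/17)²)/(-29663) = (3340/(-11035/13123) + 141376/289)*(-1/29663) = (3340*(-13123/11035) + 141376/289)*(-1/29663) = (-8766164/2207 + 141376/289)*(-1/29663) = -2221404564/637823*(-1/29663) = 2221404564/18919743649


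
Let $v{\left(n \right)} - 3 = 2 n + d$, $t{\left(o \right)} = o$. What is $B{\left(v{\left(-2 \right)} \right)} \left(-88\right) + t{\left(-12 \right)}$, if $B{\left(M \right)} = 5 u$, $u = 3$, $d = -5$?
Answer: $-1332$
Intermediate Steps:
$v{\left(n \right)} = -2 + 2 n$ ($v{\left(n \right)} = 3 + \left(2 n - 5\right) = 3 + \left(-5 + 2 n\right) = -2 + 2 n$)
$B{\left(M \right)} = 15$ ($B{\left(M \right)} = 5 \cdot 3 = 15$)
$B{\left(v{\left(-2 \right)} \right)} \left(-88\right) + t{\left(-12 \right)} = 15 \left(-88\right) - 12 = -1320 - 12 = -1332$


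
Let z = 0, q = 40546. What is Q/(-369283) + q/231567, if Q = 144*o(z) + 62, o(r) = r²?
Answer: 14958591364/85513756461 ≈ 0.17493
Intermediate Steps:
Q = 62 (Q = 144*0² + 62 = 144*0 + 62 = 0 + 62 = 62)
Q/(-369283) + q/231567 = 62/(-369283) + 40546/231567 = 62*(-1/369283) + 40546*(1/231567) = -62/369283 + 40546/231567 = 14958591364/85513756461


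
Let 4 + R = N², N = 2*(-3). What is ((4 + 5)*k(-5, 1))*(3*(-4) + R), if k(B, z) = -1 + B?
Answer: -1080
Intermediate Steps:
N = -6
R = 32 (R = -4 + (-6)² = -4 + 36 = 32)
((4 + 5)*k(-5, 1))*(3*(-4) + R) = ((4 + 5)*(-1 - 5))*(3*(-4) + 32) = (9*(-6))*(-12 + 32) = -54*20 = -1080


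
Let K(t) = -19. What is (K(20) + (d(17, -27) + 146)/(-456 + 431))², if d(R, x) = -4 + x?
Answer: 13924/25 ≈ 556.96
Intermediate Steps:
(K(20) + (d(17, -27) + 146)/(-456 + 431))² = (-19 + ((-4 - 27) + 146)/(-456 + 431))² = (-19 + (-31 + 146)/(-25))² = (-19 + 115*(-1/25))² = (-19 - 23/5)² = (-118/5)² = 13924/25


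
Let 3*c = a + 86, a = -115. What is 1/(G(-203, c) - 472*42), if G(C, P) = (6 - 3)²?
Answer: -1/19815 ≈ -5.0467e-5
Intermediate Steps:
c = -29/3 (c = (-115 + 86)/3 = (⅓)*(-29) = -29/3 ≈ -9.6667)
G(C, P) = 9 (G(C, P) = 3² = 9)
1/(G(-203, c) - 472*42) = 1/(9 - 472*42) = 1/(9 - 19824) = 1/(-19815) = -1/19815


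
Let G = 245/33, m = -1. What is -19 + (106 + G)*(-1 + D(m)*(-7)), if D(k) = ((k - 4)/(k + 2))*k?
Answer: -45125/11 ≈ -4102.3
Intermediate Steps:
D(k) = k*(-4 + k)/(2 + k) (D(k) = ((-4 + k)/(2 + k))*k = k*(-4 + k)/(2 + k))
G = 245/33 (G = 245*(1/33) = 245/33 ≈ 7.4242)
-19 + (106 + G)*(-1 + D(m)*(-7)) = -19 + (106 + 245/33)*(-1 - (-4 - 1)/(2 - 1)*(-7)) = -19 + 3743*(-1 - 1*(-5)/1*(-7))/33 = -19 + 3743*(-1 - 1*1*(-5)*(-7))/33 = -19 + 3743*(-1 + 5*(-7))/33 = -19 + 3743*(-1 - 35)/33 = -19 + (3743/33)*(-36) = -19 - 44916/11 = -45125/11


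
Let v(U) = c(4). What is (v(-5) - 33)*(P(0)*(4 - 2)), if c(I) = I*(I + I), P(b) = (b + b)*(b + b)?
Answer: 0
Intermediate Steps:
P(b) = 4*b² (P(b) = (2*b)*(2*b) = 4*b²)
c(I) = 2*I² (c(I) = I*(2*I) = 2*I²)
v(U) = 32 (v(U) = 2*4² = 2*16 = 32)
(v(-5) - 33)*(P(0)*(4 - 2)) = (32 - 33)*((4*0²)*(4 - 2)) = -4*0*2 = -0*2 = -1*0 = 0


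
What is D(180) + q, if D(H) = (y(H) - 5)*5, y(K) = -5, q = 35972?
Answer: 35922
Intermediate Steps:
D(H) = -50 (D(H) = (-5 - 5)*5 = -10*5 = -50)
D(180) + q = -50 + 35972 = 35922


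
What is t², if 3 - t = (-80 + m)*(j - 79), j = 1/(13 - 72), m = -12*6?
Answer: 501897151809/3481 ≈ 1.4418e+8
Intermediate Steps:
m = -72
j = -1/59 (j = 1/(-59) = -1/59 ≈ -0.016949)
t = -708447/59 (t = 3 - (-80 - 72)*(-1/59 - 79) = 3 - (-152)*(-4662)/59 = 3 - 1*708624/59 = 3 - 708624/59 = -708447/59 ≈ -12008.)
t² = (-708447/59)² = 501897151809/3481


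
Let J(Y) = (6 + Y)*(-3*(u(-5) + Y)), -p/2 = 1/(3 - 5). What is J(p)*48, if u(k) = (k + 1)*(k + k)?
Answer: -41328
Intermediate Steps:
u(k) = 2*k*(1 + k) (u(k) = (1 + k)*(2*k) = 2*k*(1 + k))
p = 1 (p = -2/(3 - 5) = -2/(-2) = -2*(-½) = 1)
J(Y) = (-120 - 3*Y)*(6 + Y) (J(Y) = (6 + Y)*(-3*(2*(-5)*(1 - 5) + Y)) = (6 + Y)*(-3*(2*(-5)*(-4) + Y)) = (6 + Y)*(-3*(40 + Y)) = (6 + Y)*(-120 - 3*Y) = (-120 - 3*Y)*(6 + Y))
J(p)*48 = (-720 - 138*1 - 3*1²)*48 = (-720 - 138 - 3*1)*48 = (-720 - 138 - 3)*48 = -861*48 = -41328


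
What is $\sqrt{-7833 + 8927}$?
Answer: $\sqrt{1094} \approx 33.076$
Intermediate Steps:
$\sqrt{-7833 + 8927} = \sqrt{1094}$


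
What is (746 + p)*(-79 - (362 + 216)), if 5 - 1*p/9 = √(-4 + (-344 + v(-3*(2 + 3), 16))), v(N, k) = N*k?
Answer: -519687 + 82782*I*√3 ≈ -5.1969e+5 + 1.4338e+5*I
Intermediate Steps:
p = 45 - 126*I*√3 (p = 45 - 9*√(-4 + (-344 - 3*(2 + 3)*16)) = 45 - 9*√(-4 + (-344 - 3*5*16)) = 45 - 9*√(-4 + (-344 - 15*16)) = 45 - 9*√(-4 + (-344 - 240)) = 45 - 9*√(-4 - 584) = 45 - 126*I*√3 ≈ 45.0 - 218.24*I)
(746 + p)*(-79 - (362 + 216)) = (746 + (45 - 126*I*√3))*(-79 - (362 + 216)) = (791 - 126*I*√3)*(-79 - 1*578) = (791 - 126*I*√3)*(-79 - 578) = (791 - 126*I*√3)*(-657) = -519687 + 82782*I*√3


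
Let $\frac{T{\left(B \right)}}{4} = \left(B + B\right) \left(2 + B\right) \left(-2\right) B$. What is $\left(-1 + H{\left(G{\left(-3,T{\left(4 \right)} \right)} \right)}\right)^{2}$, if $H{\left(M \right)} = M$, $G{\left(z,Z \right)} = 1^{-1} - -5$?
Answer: $25$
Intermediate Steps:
$T{\left(B \right)} = - 16 B^{2} \left(2 + B\right)$ ($T{\left(B \right)} = 4 \left(B + B\right) \left(2 + B\right) \left(-2\right) B = 4 \cdot 2 B \left(2 + B\right) \left(-2\right) B = 4 - 4 B \left(2 + B\right) B = 4 \left(- 4 B^{2} \left(2 + B\right)\right) = - 16 B^{2} \left(2 + B\right)$)
$G{\left(z,Z \right)} = 6$ ($G{\left(z,Z \right)} = 1 + 5 = 6$)
$\left(-1 + H{\left(G{\left(-3,T{\left(4 \right)} \right)} \right)}\right)^{2} = \left(-1 + 6\right)^{2} = 5^{2} = 25$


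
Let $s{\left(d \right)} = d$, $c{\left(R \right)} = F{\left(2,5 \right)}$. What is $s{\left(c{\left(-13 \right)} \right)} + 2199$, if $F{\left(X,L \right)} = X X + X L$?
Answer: $2213$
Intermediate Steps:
$F{\left(X,L \right)} = X^{2} + L X$
$c{\left(R \right)} = 14$ ($c{\left(R \right)} = 2 \left(5 + 2\right) = 2 \cdot 7 = 14$)
$s{\left(c{\left(-13 \right)} \right)} + 2199 = 14 + 2199 = 2213$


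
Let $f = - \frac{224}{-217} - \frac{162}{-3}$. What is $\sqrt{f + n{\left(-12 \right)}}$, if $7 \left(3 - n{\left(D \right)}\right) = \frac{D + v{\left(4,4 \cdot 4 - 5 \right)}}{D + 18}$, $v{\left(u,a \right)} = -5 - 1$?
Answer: $\frac{\sqrt{2752862}}{217} \approx 7.646$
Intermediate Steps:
$v{\left(u,a \right)} = -6$
$n{\left(D \right)} = 3 - \frac{-6 + D}{7 \left(18 + D\right)}$ ($n{\left(D \right)} = 3 - \frac{\left(D - 6\right) \frac{1}{D + 18}}{7} = 3 - \frac{\left(-6 + D\right) \frac{1}{18 + D}}{7} = 3 - \frac{\frac{1}{18 + D} \left(-6 + D\right)}{7} = 3 - \frac{-6 + D}{7 \left(18 + D\right)}$)
$f = \frac{1706}{31}$ ($f = \left(-224\right) \left(- \frac{1}{217}\right) - -54 = \frac{32}{31} + 54 = \frac{1706}{31} \approx 55.032$)
$\sqrt{f + n{\left(-12 \right)}} = \sqrt{\frac{1706}{31} + \frac{4 \left(96 + 5 \left(-12\right)\right)}{7 \left(18 - 12\right)}} = \sqrt{\frac{1706}{31} + \frac{4 \left(96 - 60\right)}{7 \cdot 6}} = \sqrt{\frac{1706}{31} + \frac{4}{7} \cdot \frac{1}{6} \cdot 36} = \sqrt{\frac{1706}{31} + \frac{24}{7}} = \sqrt{\frac{12686}{217}} = \frac{\sqrt{2752862}}{217}$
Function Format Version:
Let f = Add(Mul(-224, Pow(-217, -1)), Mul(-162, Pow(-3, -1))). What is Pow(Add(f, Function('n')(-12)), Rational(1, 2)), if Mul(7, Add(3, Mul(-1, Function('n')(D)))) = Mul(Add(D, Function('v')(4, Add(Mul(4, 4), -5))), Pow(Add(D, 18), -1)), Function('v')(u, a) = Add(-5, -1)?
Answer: Mul(Rational(1, 217), Pow(2752862, Rational(1, 2))) ≈ 7.6460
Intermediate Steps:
Function('v')(u, a) = -6
Function('n')(D) = Add(3, Mul(Rational(-1, 7), Pow(Add(18, D), -1), Add(-6, D))) (Function('n')(D) = Add(3, Mul(Rational(-1, 7), Mul(Add(D, -6), Pow(Add(D, 18), -1)))) = Add(3, Mul(Rational(-1, 7), Mul(Add(-6, D), Pow(Add(18, D), -1)))) = Add(3, Mul(Rational(-1, 7), Mul(Pow(Add(18, D), -1), Add(-6, D)))) = Add(3, Mul(Rational(-1, 7), Pow(Add(18, D), -1), Add(-6, D))))
f = Rational(1706, 31) (f = Add(Mul(-224, Rational(-1, 217)), Mul(-162, Rational(-1, 3))) = Add(Rational(32, 31), 54) = Rational(1706, 31) ≈ 55.032)
Pow(Add(f, Function('n')(-12)), Rational(1, 2)) = Pow(Add(Rational(1706, 31), Mul(Rational(4, 7), Pow(Add(18, -12), -1), Add(96, Mul(5, -12)))), Rational(1, 2)) = Pow(Add(Rational(1706, 31), Mul(Rational(4, 7), Pow(6, -1), Add(96, -60))), Rational(1, 2)) = Pow(Add(Rational(1706, 31), Mul(Rational(4, 7), Rational(1, 6), 36)), Rational(1, 2)) = Pow(Add(Rational(1706, 31), Rational(24, 7)), Rational(1, 2)) = Pow(Rational(12686, 217), Rational(1, 2)) = Mul(Rational(1, 217), Pow(2752862, Rational(1, 2)))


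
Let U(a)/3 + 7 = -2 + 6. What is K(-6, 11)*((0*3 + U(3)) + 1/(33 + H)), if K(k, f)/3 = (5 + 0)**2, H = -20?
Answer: -8700/13 ≈ -669.23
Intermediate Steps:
U(a) = -9 (U(a) = -21 + 3*(-2 + 6) = -21 + 3*4 = -21 + 12 = -9)
K(k, f) = 75 (K(k, f) = 3*(5 + 0)**2 = 3*5**2 = 3*25 = 75)
K(-6, 11)*((0*3 + U(3)) + 1/(33 + H)) = 75*((0*3 - 9) + 1/(33 - 20)) = 75*((0 - 9) + 1/13) = 75*(-9 + 1/13) = 75*(-116/13) = -8700/13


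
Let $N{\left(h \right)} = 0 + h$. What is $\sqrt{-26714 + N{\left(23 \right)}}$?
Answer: $i \sqrt{26691} \approx 163.37 i$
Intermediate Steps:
$N{\left(h \right)} = h$
$\sqrt{-26714 + N{\left(23 \right)}} = \sqrt{-26714 + 23} = \sqrt{-26691} = i \sqrt{26691}$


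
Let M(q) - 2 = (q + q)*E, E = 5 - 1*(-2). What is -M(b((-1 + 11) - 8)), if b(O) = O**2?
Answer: -58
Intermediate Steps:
E = 7 (E = 5 + 2 = 7)
M(q) = 2 + 14*q (M(q) = 2 + (q + q)*7 = 2 + (2*q)*7 = 2 + 14*q)
-M(b((-1 + 11) - 8)) = -(2 + 14*((-1 + 11) - 8)**2) = -(2 + 14*(10 - 8)**2) = -(2 + 14*2**2) = -(2 + 14*4) = -(2 + 56) = -1*58 = -58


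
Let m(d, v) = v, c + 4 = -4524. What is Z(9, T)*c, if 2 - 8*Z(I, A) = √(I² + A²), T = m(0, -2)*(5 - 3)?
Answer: -1132 + 566*√97 ≈ 4442.5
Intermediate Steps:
c = -4528 (c = -4 - 4524 = -4528)
T = -4 (T = -2*(5 - 3) = -2*2 = -4)
Z(I, A) = ¼ - √(A² + I²)/8 (Z(I, A) = ¼ - √(I² + A²)/8 = ¼ - √(A² + I²)/8)
Z(9, T)*c = (¼ - √((-4)² + 9²)/8)*(-4528) = (¼ - √(16 + 81)/8)*(-4528) = (¼ - √97/8)*(-4528) = -1132 + 566*√97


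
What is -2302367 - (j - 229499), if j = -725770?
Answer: -1347098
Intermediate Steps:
-2302367 - (j - 229499) = -2302367 - (-725770 - 229499) = -2302367 - 1*(-955269) = -2302367 + 955269 = -1347098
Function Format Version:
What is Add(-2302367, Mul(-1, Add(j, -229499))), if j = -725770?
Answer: -1347098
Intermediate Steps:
Add(-2302367, Mul(-1, Add(j, -229499))) = Add(-2302367, Mul(-1, Add(-725770, -229499))) = Add(-2302367, Mul(-1, -955269)) = Add(-2302367, 955269) = -1347098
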